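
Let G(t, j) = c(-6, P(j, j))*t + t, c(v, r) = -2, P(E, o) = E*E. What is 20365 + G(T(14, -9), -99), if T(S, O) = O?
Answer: 20374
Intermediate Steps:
P(E, o) = E²
G(t, j) = -t (G(t, j) = -2*t + t = -t)
20365 + G(T(14, -9), -99) = 20365 - 1*(-9) = 20365 + 9 = 20374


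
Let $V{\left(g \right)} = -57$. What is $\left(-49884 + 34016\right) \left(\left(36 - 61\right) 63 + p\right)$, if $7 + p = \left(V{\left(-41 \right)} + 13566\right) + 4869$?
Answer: $-266518928$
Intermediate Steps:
$p = 18371$ ($p = -7 + \left(\left(-57 + 13566\right) + 4869\right) = -7 + \left(13509 + 4869\right) = -7 + 18378 = 18371$)
$\left(-49884 + 34016\right) \left(\left(36 - 61\right) 63 + p\right) = \left(-49884 + 34016\right) \left(\left(36 - 61\right) 63 + 18371\right) = - 15868 \left(\left(-25\right) 63 + 18371\right) = - 15868 \left(-1575 + 18371\right) = \left(-15868\right) 16796 = -266518928$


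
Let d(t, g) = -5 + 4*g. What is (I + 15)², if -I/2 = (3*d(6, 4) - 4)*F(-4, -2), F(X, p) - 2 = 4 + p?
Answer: 47089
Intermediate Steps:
F(X, p) = 6 + p (F(X, p) = 2 + (4 + p) = 6 + p)
I = -232 (I = -2*(3*(-5 + 4*4) - 4)*(6 - 2) = -2*(3*(-5 + 16) - 4)*4 = -2*(3*11 - 4)*4 = -2*(33 - 4)*4 = -58*4 = -2*116 = -232)
(I + 15)² = (-232 + 15)² = (-217)² = 47089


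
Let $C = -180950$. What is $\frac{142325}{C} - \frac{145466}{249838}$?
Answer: $- \frac{1237605321}{904163722} \approx -1.3688$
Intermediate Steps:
$\frac{142325}{C} - \frac{145466}{249838} = \frac{142325}{-180950} - \frac{145466}{249838} = 142325 \left(- \frac{1}{180950}\right) - \frac{72733}{124919} = - \frac{5693}{7238} - \frac{72733}{124919} = - \frac{1237605321}{904163722}$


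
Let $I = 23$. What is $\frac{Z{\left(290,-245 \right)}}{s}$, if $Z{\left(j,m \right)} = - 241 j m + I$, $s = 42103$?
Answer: $\frac{17123073}{42103} \approx 406.69$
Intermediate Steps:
$Z{\left(j,m \right)} = 23 - 241 j m$ ($Z{\left(j,m \right)} = - 241 j m + 23 = 23 - 241 j m$)
$\frac{Z{\left(290,-245 \right)}}{s} = \frac{23 - 69890 \left(-245\right)}{42103} = \left(23 + 17123050\right) \frac{1}{42103} = 17123073 \cdot \frac{1}{42103} = \frac{17123073}{42103}$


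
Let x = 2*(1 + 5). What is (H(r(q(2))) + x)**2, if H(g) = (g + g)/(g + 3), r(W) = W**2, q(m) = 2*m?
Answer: 67600/361 ≈ 187.26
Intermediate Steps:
x = 12 (x = 2*6 = 12)
H(g) = 2*g/(3 + g) (H(g) = (2*g)/(3 + g) = 2*g/(3 + g))
(H(r(q(2))) + x)**2 = (2*(2*2)**2/(3 + (2*2)**2) + 12)**2 = (2*4**2/(3 + 4**2) + 12)**2 = (2*16/(3 + 16) + 12)**2 = (2*16/19 + 12)**2 = (2*16*(1/19) + 12)**2 = (32/19 + 12)**2 = (260/19)**2 = 67600/361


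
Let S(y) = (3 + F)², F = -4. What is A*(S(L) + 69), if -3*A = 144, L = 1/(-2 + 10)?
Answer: -3360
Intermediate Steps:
L = ⅛ (L = 1/8 = ⅛ ≈ 0.12500)
S(y) = 1 (S(y) = (3 - 4)² = (-1)² = 1)
A = -48 (A = -⅓*144 = -48)
A*(S(L) + 69) = -48*(1 + 69) = -48*70 = -3360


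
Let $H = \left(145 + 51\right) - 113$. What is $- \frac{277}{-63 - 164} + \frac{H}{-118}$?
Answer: $\frac{13845}{26786} \approx 0.51687$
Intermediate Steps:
$H = 83$ ($H = 196 - 113 = 83$)
$- \frac{277}{-63 - 164} + \frac{H}{-118} = - \frac{277}{-63 - 164} + \frac{83}{-118} = - \frac{277}{-227} + 83 \left(- \frac{1}{118}\right) = \left(-277\right) \left(- \frac{1}{227}\right) - \frac{83}{118} = \frac{277}{227} - \frac{83}{118} = \frac{13845}{26786}$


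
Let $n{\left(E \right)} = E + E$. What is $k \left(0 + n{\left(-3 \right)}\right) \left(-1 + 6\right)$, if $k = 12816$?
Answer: $-384480$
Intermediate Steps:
$n{\left(E \right)} = 2 E$
$k \left(0 + n{\left(-3 \right)}\right) \left(-1 + 6\right) = 12816 \left(0 + 2 \left(-3\right)\right) \left(-1 + 6\right) = 12816 \left(0 - 6\right) 5 = 12816 \left(\left(-6\right) 5\right) = 12816 \left(-30\right) = -384480$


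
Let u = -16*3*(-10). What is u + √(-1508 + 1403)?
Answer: 480 + I*√105 ≈ 480.0 + 10.247*I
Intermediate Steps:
u = 480 (u = -48*(-10) = 480)
u + √(-1508 + 1403) = 480 + √(-1508 + 1403) = 480 + √(-105) = 480 + I*√105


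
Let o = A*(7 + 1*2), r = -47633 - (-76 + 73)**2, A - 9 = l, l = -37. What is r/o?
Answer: 3403/18 ≈ 189.06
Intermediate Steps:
A = -28 (A = 9 - 37 = -28)
r = -47642 (r = -47633 - 1*(-3)**2 = -47633 - 1*9 = -47633 - 9 = -47642)
o = -252 (o = -28*(7 + 1*2) = -28*(7 + 2) = -28*9 = -252)
r/o = -47642/(-252) = -47642*(-1/252) = 3403/18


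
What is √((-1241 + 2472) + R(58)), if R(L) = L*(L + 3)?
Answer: √4769 ≈ 69.058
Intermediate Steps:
R(L) = L*(3 + L)
√((-1241 + 2472) + R(58)) = √((-1241 + 2472) + 58*(3 + 58)) = √(1231 + 58*61) = √(1231 + 3538) = √4769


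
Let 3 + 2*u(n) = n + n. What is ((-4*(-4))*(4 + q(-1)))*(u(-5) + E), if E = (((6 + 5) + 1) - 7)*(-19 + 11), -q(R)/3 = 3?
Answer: 3720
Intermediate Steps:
q(R) = -9 (q(R) = -3*3 = -9)
u(n) = -3/2 + n (u(n) = -3/2 + (n + n)/2 = -3/2 + (2*n)/2 = -3/2 + n)
E = -40 (E = ((11 + 1) - 7)*(-8) = (12 - 7)*(-8) = 5*(-8) = -40)
((-4*(-4))*(4 + q(-1)))*(u(-5) + E) = ((-4*(-4))*(4 - 9))*((-3/2 - 5) - 40) = (16*(-5))*(-13/2 - 40) = -80*(-93/2) = 3720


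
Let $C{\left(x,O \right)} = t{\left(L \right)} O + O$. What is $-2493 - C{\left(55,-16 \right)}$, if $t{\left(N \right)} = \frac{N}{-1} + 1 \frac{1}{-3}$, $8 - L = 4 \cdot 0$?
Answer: $- \frac{7831}{3} \approx -2610.3$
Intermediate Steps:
$L = 8$ ($L = 8 - 4 \cdot 0 = 8 - 0 = 8 + 0 = 8$)
$t{\left(N \right)} = - \frac{1}{3} - N$ ($t{\left(N \right)} = N \left(-1\right) + 1 \left(- \frac{1}{3}\right) = - N - \frac{1}{3} = - \frac{1}{3} - N$)
$C{\left(x,O \right)} = - \frac{22 O}{3}$ ($C{\left(x,O \right)} = \left(- \frac{1}{3} - 8\right) O + O = - \frac{25 O}{3} + O = - \frac{22 O}{3}$)
$-2493 - C{\left(55,-16 \right)} = -2493 - \left(- \frac{22}{3}\right) \left(-16\right) = -2493 - \frac{352}{3} = - \frac{7831}{3}$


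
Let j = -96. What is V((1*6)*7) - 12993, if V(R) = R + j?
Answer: -13047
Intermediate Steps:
V(R) = -96 + R (V(R) = R - 96 = -96 + R)
V((1*6)*7) - 12993 = (-96 + (1*6)*7) - 12993 = (-96 + 6*7) - 12993 = (-96 + 42) - 12993 = -54 - 12993 = -13047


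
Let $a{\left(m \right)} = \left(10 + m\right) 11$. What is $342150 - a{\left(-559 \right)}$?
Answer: $348189$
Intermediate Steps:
$a{\left(m \right)} = 110 + 11 m$
$342150 - a{\left(-559 \right)} = 342150 - \left(110 + 11 \left(-559\right)\right) = 342150 - \left(110 - 6149\right) = 342150 - -6039 = 342150 + 6039 = 348189$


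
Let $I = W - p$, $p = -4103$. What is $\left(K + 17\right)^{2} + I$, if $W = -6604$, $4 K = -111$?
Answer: $- \frac{38167}{16} \approx -2385.4$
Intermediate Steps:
$K = - \frac{111}{4}$ ($K = \frac{1}{4} \left(-111\right) = - \frac{111}{4} \approx -27.75$)
$I = -2501$ ($I = -6604 - -4103 = -6604 + 4103 = -2501$)
$\left(K + 17\right)^{2} + I = \left(- \frac{111}{4} + 17\right)^{2} - 2501 = \left(- \frac{43}{4}\right)^{2} - 2501 = \frac{1849}{16} - 2501 = - \frac{38167}{16}$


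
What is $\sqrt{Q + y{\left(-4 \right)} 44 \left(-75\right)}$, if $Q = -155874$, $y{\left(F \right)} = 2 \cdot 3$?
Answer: $i \sqrt{175674} \approx 419.13 i$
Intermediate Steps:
$y{\left(F \right)} = 6$
$\sqrt{Q + y{\left(-4 \right)} 44 \left(-75\right)} = \sqrt{-155874 + 6 \cdot 44 \left(-75\right)} = \sqrt{-155874 + 6 \left(-3300\right)} = \sqrt{-155874 - 19800} = \sqrt{-175674} = i \sqrt{175674}$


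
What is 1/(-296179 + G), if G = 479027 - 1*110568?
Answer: 1/72280 ≈ 1.3835e-5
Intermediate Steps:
G = 368459 (G = 479027 - 110568 = 368459)
1/(-296179 + G) = 1/(-296179 + 368459) = 1/72280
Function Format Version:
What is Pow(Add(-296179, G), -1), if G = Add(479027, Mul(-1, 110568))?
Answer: Rational(1, 72280) ≈ 1.3835e-5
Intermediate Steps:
G = 368459 (G = Add(479027, -110568) = 368459)
Pow(Add(-296179, G), -1) = Pow(Add(-296179, 368459), -1) = Pow(72280, -1) = Rational(1, 72280)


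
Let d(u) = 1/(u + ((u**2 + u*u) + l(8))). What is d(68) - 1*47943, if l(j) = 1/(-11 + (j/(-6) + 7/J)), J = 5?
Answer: -73247746723/1527809 ≈ -47943.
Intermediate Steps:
l(j) = 1/(-48/5 - j/6) (l(j) = 1/(-11 + (j/(-6) + 7/5)) = 1/(-11 + (j*(-1/6) + 7*(1/5))) = 1/(-11 + (-j/6 + 7/5)) = 1/(-11 + (7/5 - j/6)) = 1/(-48/5 - j/6))
d(u) = 1/(-15/164 + u + 2*u**2) (d(u) = 1/(u + ((u**2 + u*u) - 30/(288 + 5*8))) = 1/(u + ((u**2 + u**2) - 30/(288 + 40))) = 1/(u + (2*u**2 - 30/328)) = 1/(u + (2*u**2 - 30*1/328)) = 1/(u + (2*u**2 - 15/164)) = 1/(u + (-15/164 + 2*u**2)) = 1/(-15/164 + u + 2*u**2))
d(68) - 1*47943 = 164/(-15 + 164*68 + 328*68**2) - 1*47943 = 164/(-15 + 11152 + 328*4624) - 47943 = 164/(-15 + 11152 + 1516672) - 47943 = 164/1527809 - 47943 = -73247746723/1527809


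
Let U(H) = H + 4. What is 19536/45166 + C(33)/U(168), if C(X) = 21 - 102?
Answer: -13557/353116 ≈ -0.038392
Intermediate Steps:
C(X) = -81
U(H) = 4 + H
19536/45166 + C(33)/U(168) = 19536/45166 - 81/(4 + 168) = 19536*(1/45166) - 81/172 = 888/2053 - 81*1/172 = 888/2053 - 81/172 = -13557/353116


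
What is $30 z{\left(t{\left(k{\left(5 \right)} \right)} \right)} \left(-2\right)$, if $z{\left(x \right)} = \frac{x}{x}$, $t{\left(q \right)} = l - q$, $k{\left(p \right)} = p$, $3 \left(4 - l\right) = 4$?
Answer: $-60$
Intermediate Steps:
$l = \frac{8}{3}$ ($l = 4 - \frac{4}{3} = \frac{8}{3} \approx 2.6667$)
$t{\left(q \right)} = \frac{8}{3} - q$
$z{\left(x \right)} = 1$
$30 z{\left(t{\left(k{\left(5 \right)} \right)} \right)} \left(-2\right) = 30 \cdot 1 \left(-2\right) = 30 \left(-2\right) = -60$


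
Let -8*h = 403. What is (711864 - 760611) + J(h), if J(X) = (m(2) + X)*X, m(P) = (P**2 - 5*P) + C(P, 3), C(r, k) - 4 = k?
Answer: -2960623/64 ≈ -46260.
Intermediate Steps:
h = -403/8 (h = -1/8*403 = -403/8 ≈ -50.375)
C(r, k) = 4 + k
m(P) = 7 + P**2 - 5*P (m(P) = (P**2 - 5*P) + (4 + 3) = (P**2 - 5*P) + 7 = 7 + P**2 - 5*P)
J(X) = X*(1 + X) (J(X) = ((7 + 2**2 - 5*2) + X)*X = ((7 + 4 - 10) + X)*X = (1 + X)*X = X*(1 + X))
(711864 - 760611) + J(h) = (711864 - 760611) - 403*(1 - 403/8)/8 = -48747 - 403/8*(-395/8) = -48747 + 159185/64 = -2960623/64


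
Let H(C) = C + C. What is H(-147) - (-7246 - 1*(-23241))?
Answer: -16289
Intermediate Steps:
H(C) = 2*C
H(-147) - (-7246 - 1*(-23241)) = 2*(-147) - (-7246 - 1*(-23241)) = -294 - (-7246 + 23241) = -294 - 1*15995 = -294 - 15995 = -16289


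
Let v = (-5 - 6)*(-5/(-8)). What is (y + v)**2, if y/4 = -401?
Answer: 166074769/64 ≈ 2.5949e+6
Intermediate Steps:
y = -1604 (y = 4*(-401) = -1604)
v = -55/8 (v = -(-55)*(-1)/8 = -11*5/8 = -55/8 ≈ -6.8750)
(y + v)**2 = (-1604 - 55/8)**2 = (-12887/8)**2 = 166074769/64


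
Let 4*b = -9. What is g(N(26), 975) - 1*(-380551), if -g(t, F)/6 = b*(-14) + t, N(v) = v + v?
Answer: 380050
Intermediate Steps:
b = -9/4 (b = (1/4)*(-9) = -9/4 ≈ -2.2500)
N(v) = 2*v
g(t, F) = -189 - 6*t (g(t, F) = -6*(-9/4*(-14) + t) = -6*(63/2 + t) = -189 - 6*t)
g(N(26), 975) - 1*(-380551) = (-189 - 12*26) - 1*(-380551) = (-189 - 6*52) + 380551 = (-189 - 312) + 380551 = -501 + 380551 = 380050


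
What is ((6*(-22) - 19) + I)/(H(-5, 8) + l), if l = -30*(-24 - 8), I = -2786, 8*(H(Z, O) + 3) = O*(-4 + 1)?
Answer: -979/318 ≈ -3.0786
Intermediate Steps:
H(Z, O) = -3 - 3*O/8 (H(Z, O) = -3 + (O*(-4 + 1))/8 = -3 + (O*(-3))/8 = -3 + (-3*O)/8 = -3 - 3*O/8)
l = 960 (l = -30*(-32) = 960)
((6*(-22) - 19) + I)/(H(-5, 8) + l) = ((6*(-22) - 19) - 2786)/((-3 - 3/8*8) + 960) = ((-132 - 19) - 2786)/((-3 - 3) + 960) = (-151 - 2786)/(-6 + 960) = -2937/954 = -2937*1/954 = -979/318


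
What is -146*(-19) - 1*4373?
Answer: -1599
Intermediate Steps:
-146*(-19) - 1*4373 = 2774 - 4373 = -1599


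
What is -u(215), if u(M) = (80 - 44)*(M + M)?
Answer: -15480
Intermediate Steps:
u(M) = 72*M (u(M) = 36*(2*M) = 72*M)
-u(215) = -72*215 = -1*15480 = -15480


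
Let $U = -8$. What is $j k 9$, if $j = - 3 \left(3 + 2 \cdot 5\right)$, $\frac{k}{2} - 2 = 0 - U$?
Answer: $-7020$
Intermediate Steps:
$k = 20$ ($k = 4 + 2 \left(0 - -8\right) = 4 + 2 \left(0 + 8\right) = 4 + 2 \cdot 8 = 4 + 16 = 20$)
$j = -39$ ($j = - 3 \left(3 + 10\right) = \left(-3\right) 13 = -39$)
$j k 9 = \left(-39\right) 20 \cdot 9 = \left(-780\right) 9 = -7020$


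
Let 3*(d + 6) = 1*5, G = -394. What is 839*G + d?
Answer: -991711/3 ≈ -3.3057e+5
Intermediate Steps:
d = -13/3 (d = -6 + (1*5)/3 = -6 + (⅓)*5 = -6 + 5/3 = -13/3 ≈ -4.3333)
839*G + d = 839*(-394) - 13/3 = -330566 - 13/3 = -991711/3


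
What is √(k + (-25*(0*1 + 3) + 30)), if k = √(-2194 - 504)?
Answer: √(-45 + I*√2698) ≈ 3.4441 + 7.5407*I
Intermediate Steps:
k = I*√2698 (k = √(-2698) = I*√2698 ≈ 51.942*I)
√(k + (-25*(0*1 + 3) + 30)) = √(I*√2698 + (-25*(0*1 + 3) + 30)) = √(I*√2698 + (-25*(0 + 3) + 30)) = √(I*√2698 + (-25*3 + 30)) = √(I*√2698 + (-75 + 30)) = √(I*√2698 - 45) = √(-45 + I*√2698)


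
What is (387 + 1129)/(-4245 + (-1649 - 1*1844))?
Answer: -758/3869 ≈ -0.19592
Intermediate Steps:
(387 + 1129)/(-4245 + (-1649 - 1*1844)) = 1516/(-4245 + (-1649 - 1844)) = 1516/(-4245 - 3493) = 1516/(-7738) = 1516*(-1/7738) = -758/3869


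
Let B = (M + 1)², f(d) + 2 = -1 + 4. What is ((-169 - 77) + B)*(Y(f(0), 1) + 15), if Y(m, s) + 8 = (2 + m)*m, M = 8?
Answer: -1650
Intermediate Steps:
f(d) = 1 (f(d) = -2 + (-1 + 4) = -2 + 3 = 1)
Y(m, s) = -8 + m*(2 + m) (Y(m, s) = -8 + (2 + m)*m = -8 + m*(2 + m))
B = 81 (B = (8 + 1)² = 9² = 81)
((-169 - 77) + B)*(Y(f(0), 1) + 15) = ((-169 - 77) + 81)*((-8 + 1² + 2*1) + 15) = (-246 + 81)*((-8 + 1 + 2) + 15) = -165*(-5 + 15) = -165*10 = -1650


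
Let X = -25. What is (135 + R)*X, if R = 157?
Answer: -7300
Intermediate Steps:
(135 + R)*X = (135 + 157)*(-25) = 292*(-25) = -7300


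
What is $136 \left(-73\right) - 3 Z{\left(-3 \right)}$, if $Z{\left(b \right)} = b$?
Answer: $-9919$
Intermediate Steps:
$136 \left(-73\right) - 3 Z{\left(-3 \right)} = 136 \left(-73\right) - -9 = -9928 + 9 = -9919$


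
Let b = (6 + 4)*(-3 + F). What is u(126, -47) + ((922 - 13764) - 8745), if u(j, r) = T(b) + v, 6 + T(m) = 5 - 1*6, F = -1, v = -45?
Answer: -21639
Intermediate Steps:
b = -40 (b = (6 + 4)*(-3 - 1) = 10*(-4) = -40)
T(m) = -7 (T(m) = -6 + (5 - 1*6) = -6 + (5 - 6) = -6 - 1 = -7)
u(j, r) = -52 (u(j, r) = -7 - 45 = -52)
u(126, -47) + ((922 - 13764) - 8745) = -52 + ((922 - 13764) - 8745) = -52 + (-12842 - 8745) = -52 - 21587 = -21639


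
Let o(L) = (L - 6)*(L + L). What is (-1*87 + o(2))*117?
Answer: -12051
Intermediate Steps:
o(L) = 2*L*(-6 + L) (o(L) = (-6 + L)*(2*L) = 2*L*(-6 + L))
(-1*87 + o(2))*117 = (-1*87 + 2*2*(-6 + 2))*117 = (-87 + 2*2*(-4))*117 = (-87 - 16)*117 = -103*117 = -12051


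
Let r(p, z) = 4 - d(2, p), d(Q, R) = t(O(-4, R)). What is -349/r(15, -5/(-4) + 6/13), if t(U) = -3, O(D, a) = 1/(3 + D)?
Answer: -349/7 ≈ -49.857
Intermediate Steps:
d(Q, R) = -3
r(p, z) = 7 (r(p, z) = 4 - 1*(-3) = 4 + 3 = 7)
-349/r(15, -5/(-4) + 6/13) = -349/7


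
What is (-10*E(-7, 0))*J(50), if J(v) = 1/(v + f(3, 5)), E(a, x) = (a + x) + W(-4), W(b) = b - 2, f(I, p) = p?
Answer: 26/11 ≈ 2.3636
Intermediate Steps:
W(b) = -2 + b
E(a, x) = -6 + a + x (E(a, x) = (a + x) + (-2 - 4) = (a + x) - 6 = -6 + a + x)
J(v) = 1/(5 + v) (J(v) = 1/(v + 5) = 1/(5 + v))
(-10*E(-7, 0))*J(50) = (-10*(-6 - 7 + 0))/(5 + 50) = -10*(-13)/55 = 130*(1/55) = 26/11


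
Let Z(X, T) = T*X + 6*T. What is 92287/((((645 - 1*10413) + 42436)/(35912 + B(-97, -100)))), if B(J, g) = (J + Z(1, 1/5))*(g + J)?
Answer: 12630675681/81670 ≈ 1.5466e+5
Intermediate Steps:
Z(X, T) = 6*T + T*X
B(J, g) = (7/5 + J)*(J + g) (B(J, g) = (J + (6 + 1)/5)*(g + J) = (J + (⅕)*7)*(J + g) = (J + 7/5)*(J + g) = (7/5 + J)*(J + g))
92287/((((645 - 1*10413) + 42436)/(35912 + B(-97, -100)))) = 92287/((((645 - 1*10413) + 42436)/(35912 + ((-97)² + (7/5)*(-97) + (7/5)*(-100) - 97*(-100))))) = 92287/((((645 - 10413) + 42436)/(35912 + (9409 - 679/5 - 140 + 9700)))) = 92287/(((-9768 + 42436)/(35912 + 94166/5))) = 92287/((32668/(273726/5))) = 92287/((32668*(5/273726))) = 92287/(81670/136863) = 92287*(136863/81670) = 12630675681/81670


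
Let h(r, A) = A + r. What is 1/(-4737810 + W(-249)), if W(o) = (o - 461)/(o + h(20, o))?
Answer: -239/1132336235 ≈ -2.1107e-7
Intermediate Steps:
W(o) = (-461 + o)/(20 + 2*o) (W(o) = (o - 461)/(o + (o + 20)) = (-461 + o)/(o + (20 + o)) = (-461 + o)/(20 + 2*o))
1/(-4737810 + W(-249)) = 1/(-4737810 + (-461 - 249)/(2*(10 - 249))) = 1/(-4737810 + (½)*(-710)/(-239)) = 1/(-4737810 + (½)*(-1/239)*(-710)) = 1/(-4737810 + 355/239) = 1/(-1132336235/239) = -239/1132336235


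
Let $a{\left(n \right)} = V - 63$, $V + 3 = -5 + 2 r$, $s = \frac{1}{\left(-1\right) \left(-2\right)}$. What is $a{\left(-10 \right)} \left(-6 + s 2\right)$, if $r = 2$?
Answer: $335$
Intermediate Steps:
$s = \frac{1}{2} \approx 0.5$
$V = -4$ ($V = -3 + \left(-5 + 2 \cdot 2\right) = -3 + \left(-5 + 4\right) = -3 - 1 = -4$)
$a{\left(n \right)} = -67$ ($a{\left(n \right)} = -4 - 63 = -67$)
$a{\left(-10 \right)} \left(-6 + s 2\right) = - 67 \left(-6 + \frac{1}{2} \cdot 2\right) = - 67 \left(-6 + 1\right) = \left(-67\right) \left(-5\right) = 335$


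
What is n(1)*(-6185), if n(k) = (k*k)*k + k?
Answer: -12370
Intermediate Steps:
n(k) = k + k³ (n(k) = k²*k + k = k³ + k = k + k³)
n(1)*(-6185) = (1 + 1³)*(-6185) = (1 + 1)*(-6185) = 2*(-6185) = -12370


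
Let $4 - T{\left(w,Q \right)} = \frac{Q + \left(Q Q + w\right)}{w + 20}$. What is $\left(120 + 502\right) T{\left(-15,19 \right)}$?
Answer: $-42918$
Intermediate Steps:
$T{\left(w,Q \right)} = 4 - \frac{Q + w + Q^{2}}{20 + w}$ ($T{\left(w,Q \right)} = 4 - \frac{Q + \left(Q Q + w\right)}{w + 20} = 4 - \frac{Q + \left(Q^{2} + w\right)}{20 + w} = 4 - \frac{Q + \left(w + Q^{2}\right)}{20 + w} = 4 - \frac{Q + w + Q^{2}}{20 + w}$)
$\left(120 + 502\right) T{\left(-15,19 \right)} = \left(120 + 502\right) \frac{80 - 19 - 19^{2} + 3 \left(-15\right)}{20 - 15} = 622 \frac{80 - 19 - 361 - 45}{5} = 622 \cdot \frac{1}{5} \left(-345\right) = 622 \left(-69\right) = -42918$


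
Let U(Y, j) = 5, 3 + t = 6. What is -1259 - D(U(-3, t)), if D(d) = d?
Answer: -1264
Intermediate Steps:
t = 3 (t = -3 + 6 = 3)
-1259 - D(U(-3, t)) = -1259 - 1*5 = -1259 - 5 = -1264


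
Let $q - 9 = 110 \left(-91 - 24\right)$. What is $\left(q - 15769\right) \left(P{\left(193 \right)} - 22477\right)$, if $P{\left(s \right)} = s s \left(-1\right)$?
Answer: $1696815660$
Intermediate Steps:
$P{\left(s \right)} = - s^{2}$ ($P{\left(s \right)} = s^{2} \left(-1\right) = - s^{2}$)
$q = -12641$ ($q = 9 + 110 \left(-91 - 24\right) = 9 + 110 \left(-115\right) = 9 - 12650 = -12641$)
$\left(q - 15769\right) \left(P{\left(193 \right)} - 22477\right) = \left(-12641 - 15769\right) \left(- 193^{2} - 22477\right) = - 28410 \left(\left(-1\right) 37249 - 22477\right) = - 28410 \left(-37249 - 22477\right) = \left(-28410\right) \left(-59726\right) = 1696815660$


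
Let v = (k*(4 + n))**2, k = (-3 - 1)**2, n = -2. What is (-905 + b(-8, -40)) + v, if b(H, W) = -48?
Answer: 71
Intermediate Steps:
k = 16 (k = (-4)**2 = 16)
v = 1024 (v = (16*(4 - 2))**2 = (16*2)**2 = 32**2 = 1024)
(-905 + b(-8, -40)) + v = (-905 - 48) + 1024 = -953 + 1024 = 71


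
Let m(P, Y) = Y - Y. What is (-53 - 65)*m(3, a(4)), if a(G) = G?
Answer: 0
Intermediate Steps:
m(P, Y) = 0
(-53 - 65)*m(3, a(4)) = (-53 - 65)*0 = -118*0 = 0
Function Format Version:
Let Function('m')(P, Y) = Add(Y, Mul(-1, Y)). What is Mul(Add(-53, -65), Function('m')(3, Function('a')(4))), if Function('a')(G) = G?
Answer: 0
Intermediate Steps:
Function('m')(P, Y) = 0
Mul(Add(-53, -65), Function('m')(3, Function('a')(4))) = Mul(Add(-53, -65), 0) = Mul(-118, 0) = 0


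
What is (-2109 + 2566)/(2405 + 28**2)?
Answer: 457/3189 ≈ 0.14331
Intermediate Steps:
(-2109 + 2566)/(2405 + 28**2) = 457/(2405 + 784) = 457/3189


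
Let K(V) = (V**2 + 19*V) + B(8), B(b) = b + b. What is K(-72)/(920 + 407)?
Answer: 3832/1327 ≈ 2.8877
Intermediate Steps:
B(b) = 2*b
K(V) = 16 + V**2 + 19*V (K(V) = (V**2 + 19*V) + 2*8 = (V**2 + 19*V) + 16 = 16 + V**2 + 19*V)
K(-72)/(920 + 407) = (16 + (-72)**2 + 19*(-72))/(920 + 407) = (16 + 5184 - 1368)/1327 = 3832*(1/1327) = 3832/1327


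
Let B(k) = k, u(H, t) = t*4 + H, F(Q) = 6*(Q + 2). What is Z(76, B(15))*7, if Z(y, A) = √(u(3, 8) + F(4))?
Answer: 7*√71 ≈ 58.983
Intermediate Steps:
F(Q) = 12 + 6*Q (F(Q) = 6*(2 + Q) = 12 + 6*Q)
u(H, t) = H + 4*t (u(H, t) = 4*t + H = H + 4*t)
Z(y, A) = √71 (Z(y, A) = √((3 + 4*8) + (12 + 6*4)) = √((3 + 32) + (12 + 24)) = √(35 + 36) = √71)
Z(76, B(15))*7 = √71*7 = 7*√71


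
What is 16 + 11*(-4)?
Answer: -28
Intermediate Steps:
16 + 11*(-4) = 16 - 44 = -28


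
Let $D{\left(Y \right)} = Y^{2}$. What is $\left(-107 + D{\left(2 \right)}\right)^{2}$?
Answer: $10609$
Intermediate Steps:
$\left(-107 + D{\left(2 \right)}\right)^{2} = \left(-107 + 2^{2}\right)^{2} = \left(-107 + 4\right)^{2} = \left(-103\right)^{2} = 10609$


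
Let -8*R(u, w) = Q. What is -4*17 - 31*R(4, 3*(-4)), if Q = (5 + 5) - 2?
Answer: -37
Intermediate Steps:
Q = 8 (Q = 10 - 2 = 8)
R(u, w) = -1 (R(u, w) = -⅛*8 = -1)
-4*17 - 31*R(4, 3*(-4)) = -4*17 - 31*(-1) = -68 + 31 = -37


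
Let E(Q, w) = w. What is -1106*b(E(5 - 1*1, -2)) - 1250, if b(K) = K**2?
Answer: -5674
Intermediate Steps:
-1106*b(E(5 - 1*1, -2)) - 1250 = -1106*(-2)**2 - 1250 = -1106*4 - 1250 = -4424 - 1250 = -5674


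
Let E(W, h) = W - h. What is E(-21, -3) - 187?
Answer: -205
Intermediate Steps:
E(-21, -3) - 187 = (-21 - 1*(-3)) - 187 = (-21 + 3) - 187 = -18 - 187 = -205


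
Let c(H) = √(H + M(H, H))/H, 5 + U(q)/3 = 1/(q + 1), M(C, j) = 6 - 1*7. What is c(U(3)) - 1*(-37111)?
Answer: 37111 - 2*I*√61/57 ≈ 37111.0 - 0.27404*I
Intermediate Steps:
M(C, j) = -1 (M(C, j) = 6 - 7 = -1)
U(q) = -15 + 3/(1 + q) (U(q) = -15 + 3/(q + 1) = -15 + 3/(1 + q))
c(H) = √(-1 + H)/H (c(H) = √(H - 1)/H = √(-1 + H)/H)
c(U(3)) - 1*(-37111) = √(-1 + 3*(-4 - 5*3)/(1 + 3))/((3*(-4 - 5*3)/(1 + 3))) - 1*(-37111) = √(-1 + 3*(-4 - 15)/4)/((3*(-4 - 15)/4)) + 37111 = √(-1 + 3*(¼)*(-19))/((3*(¼)*(-19))) + 37111 = √(-1 - 57/4)/(-57/4) + 37111 = -2*I*√61/57 + 37111 = 37111 - 2*I*√61/57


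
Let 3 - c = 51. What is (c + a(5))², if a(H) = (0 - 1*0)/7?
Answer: 2304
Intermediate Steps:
c = -48 (c = 3 - 1*51 = 3 - 51 = -48)
a(H) = 0 (a(H) = (0 + 0)*(⅐) = 0*(⅐) = 0)
(c + a(5))² = (-48 + 0)² = (-48)² = 2304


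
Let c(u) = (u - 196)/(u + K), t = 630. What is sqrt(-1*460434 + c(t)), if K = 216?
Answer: I*sqrt(9153878155)/141 ≈ 678.55*I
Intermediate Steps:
c(u) = (-196 + u)/(216 + u) (c(u) = (u - 196)/(u + 216) = (-196 + u)/(216 + u))
sqrt(-1*460434 + c(t)) = sqrt(-1*460434 + (-196 + 630)/(216 + 630)) = sqrt(-460434 + 434/846) = sqrt(-460434 + (1/846)*434) = sqrt(-460434 + 217/423) = sqrt(-194763365/423) = I*sqrt(9153878155)/141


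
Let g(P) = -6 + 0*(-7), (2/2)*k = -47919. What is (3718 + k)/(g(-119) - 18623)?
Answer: 44201/18629 ≈ 2.3727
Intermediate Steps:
k = -47919
g(P) = -6 (g(P) = -6 + 0 = -6)
(3718 + k)/(g(-119) - 18623) = (3718 - 47919)/(-6 - 18623) = -44201/(-18629) = -44201*(-1/18629) = 44201/18629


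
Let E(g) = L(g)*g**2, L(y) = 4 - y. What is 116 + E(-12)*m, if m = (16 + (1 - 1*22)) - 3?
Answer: -18316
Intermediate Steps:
m = -8 (m = (16 + (1 - 22)) - 3 = (16 - 21) - 3 = -5 - 3 = -8)
E(g) = g**2*(4 - g) (E(g) = (4 - g)*g**2 = g**2*(4 - g))
116 + E(-12)*m = 116 + ((-12)**2*(4 - 1*(-12)))*(-8) = 116 + (144*(4 + 12))*(-8) = 116 + (144*16)*(-8) = 116 + 2304*(-8) = 116 - 18432 = -18316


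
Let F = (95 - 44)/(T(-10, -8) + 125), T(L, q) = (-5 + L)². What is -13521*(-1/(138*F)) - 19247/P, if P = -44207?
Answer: 34889742806/51854811 ≈ 672.83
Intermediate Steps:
F = 51/350 (F = (95 - 44)/((-5 - 10)² + 125) = 51/((-15)² + 125) = 51/(225 + 125) = 51/350 ≈ 0.14571)
-13521*(-1/(138*F)) - 19247/P = -13521/((-138*51/350)) - 19247/(-44207) = -13521/(-3519/175) - 19247*(-1/44207) = -13521*(-175/3519) + 19247/44207 = 788725/1173 + 19247/44207 = 34889742806/51854811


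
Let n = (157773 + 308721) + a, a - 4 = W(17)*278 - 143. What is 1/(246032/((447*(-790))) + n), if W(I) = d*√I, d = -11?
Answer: 14538688314254835/6775223838622260879181 + 95333759230050*√17/6775223838622260879181 ≈ 2.2039e-6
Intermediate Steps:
W(I) = -11*√I
a = -139 - 3058*√17 (a = 4 + (-11*√17*278 - 143) = 4 + (-3058*√17 - 143) = 4 + (-143 - 3058*√17) = -139 - 3058*√17 ≈ -12747.)
n = 466355 - 3058*√17 (n = (157773 + 308721) + (-139 - 3058*√17) = 466494 + (-139 - 3058*√17) = 466355 - 3058*√17 ≈ 4.5375e+5)
1/(246032/((447*(-790))) + n) = 1/(246032/((447*(-790))) + (466355 - 3058*√17)) = 1/(246032/(-353130) + (466355 - 3058*√17)) = 1/(246032*(-1/353130) + (466355 - 3058*√17)) = 1/(-123016/176565 + (466355 - 3058*√17)) = 1/(82341847559/176565 - 3058*√17)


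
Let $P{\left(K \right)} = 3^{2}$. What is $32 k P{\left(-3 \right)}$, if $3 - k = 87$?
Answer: $-24192$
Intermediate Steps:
$k = -84$ ($k = 3 - 87 = -84$)
$P{\left(K \right)} = 9$
$32 k P{\left(-3 \right)} = 32 \left(-84\right) 9 = \left(-2688\right) 9 = -24192$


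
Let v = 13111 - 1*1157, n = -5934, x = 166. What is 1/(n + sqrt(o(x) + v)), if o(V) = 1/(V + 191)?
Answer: -2118438/12566543513 - sqrt(1523525703)/12566543513 ≈ -0.00017168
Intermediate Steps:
o(V) = 1/(191 + V)
v = 11954 (v = 13111 - 1157 = 11954)
1/(n + sqrt(o(x) + v)) = 1/(-5934 + sqrt(1/(191 + 166) + 11954)) = 1/(-5934 + sqrt(1/357 + 11954)) = 1/(-5934 + sqrt(4267579/357)) = 1/(-5934 + sqrt(1523525703)/357)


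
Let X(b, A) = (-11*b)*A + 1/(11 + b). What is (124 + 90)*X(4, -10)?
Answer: 1412614/15 ≈ 94174.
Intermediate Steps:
X(b, A) = 1/(11 + b) - 11*A*b (X(b, A) = -11*A*b + 1/(11 + b) = 1/(11 + b) - 11*A*b)
(124 + 90)*X(4, -10) = (124 + 90)*((1 - 121*(-10)*4 - 11*(-10)*4²)/(11 + 4)) = 214*((1 + 4840 - 11*(-10)*16)/15) = 214*((1 + 4840 + 1760)/15) = 214*((1/15)*6601) = 214*(6601/15) = 1412614/15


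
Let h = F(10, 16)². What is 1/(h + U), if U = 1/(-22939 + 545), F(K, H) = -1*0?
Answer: -22394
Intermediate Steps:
F(K, H) = 0
U = -1/22394 (U = 1/(-22394) = -1/22394 ≈ -4.4655e-5)
h = 0 (h = 0² = 0)
1/(h + U) = 1/(0 - 1/22394) = 1/(-1/22394) = -22394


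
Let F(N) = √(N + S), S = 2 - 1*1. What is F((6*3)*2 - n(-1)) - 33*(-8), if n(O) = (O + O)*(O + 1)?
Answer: 264 + √37 ≈ 270.08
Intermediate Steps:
S = 1 (S = 2 - 1 = 1)
n(O) = 2*O*(1 + O) (n(O) = (2*O)*(1 + O) = 2*O*(1 + O))
F(N) = √(1 + N) (F(N) = √(N + 1) = √(1 + N))
F((6*3)*2 - n(-1)) - 33*(-8) = √(1 + ((6*3)*2 - 2*(-1)*(1 - 1))) - 33*(-8) = √(1 + (18*2 - 2*(-1)*0)) + 264 = √(1 + (36 - 1*0)) + 264 = √(1 + (36 + 0)) + 264 = √(1 + 36) + 264 = √37 + 264 = 264 + √37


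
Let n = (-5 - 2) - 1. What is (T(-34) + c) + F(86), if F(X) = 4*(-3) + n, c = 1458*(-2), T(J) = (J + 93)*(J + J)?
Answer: -6948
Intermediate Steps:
T(J) = 2*J*(93 + J) (T(J) = (93 + J)*(2*J) = 2*J*(93 + J))
n = -8 (n = -7 - 1 = -8)
c = -2916
F(X) = -20 (F(X) = 4*(-3) - 8 = -12 - 8 = -20)
(T(-34) + c) + F(86) = (2*(-34)*(93 - 34) - 2916) - 20 = (2*(-34)*59 - 2916) - 20 = (-4012 - 2916) - 20 = -6928 - 20 = -6948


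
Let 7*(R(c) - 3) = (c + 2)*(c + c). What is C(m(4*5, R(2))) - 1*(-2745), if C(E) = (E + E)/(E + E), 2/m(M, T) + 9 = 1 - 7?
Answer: 2746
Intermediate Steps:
R(c) = 3 + 2*c*(2 + c)/7 (R(c) = 3 + ((c + 2)*(c + c))/7 = 3 + ((2 + c)*(2*c))/7 = 3 + (2*c*(2 + c))/7 = 3 + 2*c*(2 + c)/7)
m(M, T) = -2/15 (m(M, T) = 2/(-9 + (1 - 7)) = 2/(-9 - 6) = 2/(-15) = 2*(-1/15) = -2/15)
C(E) = 1 (C(E) = (2*E)/((2*E)) = (2*E)*(1/(2*E)) = 1)
C(m(4*5, R(2))) - 1*(-2745) = 1 - 1*(-2745) = 1 + 2745 = 2746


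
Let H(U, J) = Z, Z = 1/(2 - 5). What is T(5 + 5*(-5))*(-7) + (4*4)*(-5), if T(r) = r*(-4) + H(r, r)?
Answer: -1913/3 ≈ -637.67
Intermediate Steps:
Z = -⅓ (Z = 1/(-3) = -⅓ ≈ -0.33333)
H(U, J) = -⅓
T(r) = -⅓ - 4*r (T(r) = r*(-4) - ⅓ = -4*r - ⅓ = -⅓ - 4*r)
T(5 + 5*(-5))*(-7) + (4*4)*(-5) = (-⅓ - 4*(5 + 5*(-5)))*(-7) + (4*4)*(-5) = (-⅓ - 4*(5 - 25))*(-7) + 16*(-5) = (-⅓ - 4*(-20))*(-7) - 80 = (-⅓ + 80)*(-7) - 80 = (239/3)*(-7) - 80 = -1673/3 - 80 = -1913/3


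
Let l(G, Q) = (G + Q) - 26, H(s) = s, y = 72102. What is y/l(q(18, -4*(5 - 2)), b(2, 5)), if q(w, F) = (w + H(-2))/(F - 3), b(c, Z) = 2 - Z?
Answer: -1081530/451 ≈ -2398.1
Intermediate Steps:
q(w, F) = (-2 + w)/(-3 + F) (q(w, F) = (w - 2)/(F - 3) = (-2 + w)/(-3 + F))
l(G, Q) = -26 + G + Q
y/l(q(18, -4*(5 - 2)), b(2, 5)) = 72102/(-26 + (-2 + 18)/(-3 - 4*(5 - 2)) + (2 - 1*5)) = 72102/(-26 + 16/(-3 - 4*3) + (2 - 5)) = 72102/(-26 + 16/(-3 - 12) - 3) = 72102/(-26 + 16/(-15) - 3) = 72102/(-26 - 1/15*16 - 3) = 72102/(-26 - 16/15 - 3) = 72102/(-451/15) = 72102*(-15/451) = -1081530/451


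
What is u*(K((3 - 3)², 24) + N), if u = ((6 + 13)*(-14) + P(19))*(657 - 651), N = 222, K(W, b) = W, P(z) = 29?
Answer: -315684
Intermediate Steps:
u = -1422 (u = ((6 + 13)*(-14) + 29)*(657 - 651) = (19*(-14) + 29)*6 = (-266 + 29)*6 = -237*6 = -1422)
u*(K((3 - 3)², 24) + N) = -1422*((3 - 3)² + 222) = -1422*(0² + 222) = -1422*(0 + 222) = -1422*222 = -315684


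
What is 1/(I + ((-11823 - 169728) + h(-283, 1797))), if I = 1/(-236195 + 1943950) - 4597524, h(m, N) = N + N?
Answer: -1707755/8155351555154 ≈ -2.0940e-7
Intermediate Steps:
h(m, N) = 2*N
I = -7851444598619/1707755 (I = 1/1707755 - 4597524 = -7851444598619/1707755 ≈ -4.5975e+6)
1/(I + ((-11823 - 169728) + h(-283, 1797))) = 1/(-7851444598619/1707755 + ((-11823 - 169728) + 2*1797)) = 1/(-7851444598619/1707755 + (-181551 + 3594)) = 1/(-7851444598619/1707755 - 177957) = 1/(-8155351555154/1707755) = -1707755/8155351555154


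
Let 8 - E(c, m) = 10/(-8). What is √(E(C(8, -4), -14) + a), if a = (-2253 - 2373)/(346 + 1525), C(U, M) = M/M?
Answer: √94902733/3742 ≈ 2.6034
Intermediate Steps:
C(U, M) = 1
E(c, m) = 37/4 (E(c, m) = 8 - 10/(-8) = 8 - 10*(-1)/8 = 8 - 1*(-5/4) = 8 + 5/4 = 37/4)
a = -4626/1871 ≈ -2.4725
√(E(C(8, -4), -14) + a) = √(37/4 - 4626/1871) = √(50723/7484) = √94902733/3742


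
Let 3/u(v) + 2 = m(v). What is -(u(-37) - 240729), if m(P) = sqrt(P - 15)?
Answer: 6740415/28 + 3*I*sqrt(13)/28 ≈ 2.4073e+5 + 0.38631*I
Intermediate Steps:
m(P) = sqrt(-15 + P)
u(v) = 3/(-2 + sqrt(-15 + v))
-(u(-37) - 240729) = -(3/(-2 + sqrt(-15 - 37)) - 240729) = -(3/(-2 + sqrt(-52)) - 240729) = -(3/(-2 + 2*I*sqrt(13)) - 240729) = -(-240729 + 3/(-2 + 2*I*sqrt(13))) = 240729 - 3/(-2 + 2*I*sqrt(13))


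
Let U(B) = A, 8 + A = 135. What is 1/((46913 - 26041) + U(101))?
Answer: 1/20999 ≈ 4.7621e-5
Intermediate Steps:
A = 127 (A = -8 + 135 = 127)
U(B) = 127
1/((46913 - 26041) + U(101)) = 1/((46913 - 26041) + 127) = 1/(20872 + 127) = 1/20999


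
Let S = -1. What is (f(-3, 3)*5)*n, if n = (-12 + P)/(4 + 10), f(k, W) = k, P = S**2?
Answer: 165/14 ≈ 11.786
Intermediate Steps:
P = 1 (P = (-1)**2 = 1)
n = -11/14 (n = (-12 + 1)/(4 + 10) = -11/14 ≈ -0.78571)
(f(-3, 3)*5)*n = -3*5*(-11/14) = -15*(-11/14) = 165/14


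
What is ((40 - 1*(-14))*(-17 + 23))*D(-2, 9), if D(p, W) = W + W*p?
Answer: -2916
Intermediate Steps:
((40 - 1*(-14))*(-17 + 23))*D(-2, 9) = ((40 - 1*(-14))*(-17 + 23))*(9*(1 - 2)) = ((40 + 14)*6)*(9*(-1)) = (54*6)*(-9) = 324*(-9) = -2916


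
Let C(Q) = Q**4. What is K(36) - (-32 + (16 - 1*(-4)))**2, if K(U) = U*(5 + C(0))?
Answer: 36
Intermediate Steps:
K(U) = 5*U (K(U) = U*(5 + 0**4) = U*(5 + 0) = U*5 = 5*U)
K(36) - (-32 + (16 - 1*(-4)))**2 = 5*36 - (-32 + (16 - 1*(-4)))**2 = 180 - (-32 + (16 + 4))**2 = 180 - (-32 + 20)**2 = 180 - 1*(-12)**2 = 180 - 1*144 = 180 - 144 = 36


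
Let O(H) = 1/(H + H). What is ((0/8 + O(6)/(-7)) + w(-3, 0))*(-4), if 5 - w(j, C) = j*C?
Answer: -419/21 ≈ -19.952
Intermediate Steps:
O(H) = 1/(2*H)
w(j, C) = 5 - C*j (w(j, C) = 5 - j*C = 5 - C*j)
((0/8 + O(6)/(-7)) + w(-3, 0))*(-4) = ((0/8 + ((1/2)/6)/(-7)) + (5 - 1*0*(-3)))*(-4) = ((0*(1/8) + ((1/2)*(1/6))*(-1/7)) + (5 + 0))*(-4) = ((0 + (1/12)*(-1/7)) + 5)*(-4) = ((0 - 1/84) + 5)*(-4) = (-1/84 + 5)*(-4) = (419/84)*(-4) = -419/21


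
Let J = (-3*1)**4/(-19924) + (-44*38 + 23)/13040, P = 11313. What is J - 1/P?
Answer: -95973500417/734804691120 ≈ -0.13061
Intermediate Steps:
J = -8477729/64952240 (J = (-3)**4*(-1/19924) + (-1672 + 23)*(1/13040) = 81*(-1/19924) - 1649*1/13040 = -81/19924 - 1649/13040 = -8477729/64952240 ≈ -0.13052)
J - 1/P = -8477729/64952240 - 1/11313 = -95973500417/734804691120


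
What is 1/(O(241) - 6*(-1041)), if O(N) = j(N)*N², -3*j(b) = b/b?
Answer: -3/39343 ≈ -7.6253e-5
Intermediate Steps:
j(b) = -⅓ (j(b) = -b/(3*b) = -⅓*1 = -⅓)
O(N) = -N²/3
1/(O(241) - 6*(-1041)) = 1/(-⅓*241² - 6*(-1041)) = 1/(-⅓*58081 + 6246) = 1/(-58081/3 + 6246) = 1/(-39343/3) = -3/39343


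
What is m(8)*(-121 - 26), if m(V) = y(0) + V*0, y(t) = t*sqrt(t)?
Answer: 0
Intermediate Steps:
y(t) = t**(3/2)
m(V) = 0 (m(V) = 0**(3/2) + V*0 = 0 + 0 = 0)
m(8)*(-121 - 26) = 0*(-121 - 26) = 0*(-147) = 0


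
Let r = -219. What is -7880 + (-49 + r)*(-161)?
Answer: 35268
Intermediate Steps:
-7880 + (-49 + r)*(-161) = -7880 + (-49 - 219)*(-161) = -7880 - 268*(-161) = -7880 + 43148 = 35268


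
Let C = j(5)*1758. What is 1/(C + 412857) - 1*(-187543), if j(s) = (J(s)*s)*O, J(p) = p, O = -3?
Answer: 52700895802/281007 ≈ 1.8754e+5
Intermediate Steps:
j(s) = -3*s**2 (j(s) = (s*s)*(-3) = s**2*(-3) = -3*s**2)
C = -131850 (C = -3*5**2*1758 = -3*25*1758 = -75*1758 = -131850)
1/(C + 412857) - 1*(-187543) = 1/(-131850 + 412857) - 1*(-187543) = 1/281007 + 187543 = 52700895802/281007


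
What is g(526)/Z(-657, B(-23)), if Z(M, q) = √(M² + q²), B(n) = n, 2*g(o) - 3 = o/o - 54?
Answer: -25*√432178/432178 ≈ -0.038028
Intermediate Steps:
g(o) = -25 (g(o) = 3/2 + (o/o - 54)/2 = 3/2 + (1 - 54)/2 = 3/2 + (½)*(-53) = 3/2 - 53/2 = -25)
g(526)/Z(-657, B(-23)) = -25/√((-657)² + (-23)²) = -25/√(431649 + 529) = -25*√432178/432178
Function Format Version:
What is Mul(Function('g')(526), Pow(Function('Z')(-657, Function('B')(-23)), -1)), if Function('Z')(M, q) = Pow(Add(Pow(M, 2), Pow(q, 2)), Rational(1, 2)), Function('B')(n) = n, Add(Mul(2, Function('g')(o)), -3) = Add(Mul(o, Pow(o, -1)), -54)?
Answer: Mul(Rational(-25, 432178), Pow(432178, Rational(1, 2))) ≈ -0.038028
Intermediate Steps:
Function('g')(o) = -25 (Function('g')(o) = Add(Rational(3, 2), Mul(Rational(1, 2), Add(Mul(o, Pow(o, -1)), -54))) = Add(Rational(3, 2), Mul(Rational(1, 2), Add(1, -54))) = Add(Rational(3, 2), Mul(Rational(1, 2), -53)) = Add(Rational(3, 2), Rational(-53, 2)) = -25)
Mul(Function('g')(526), Pow(Function('Z')(-657, Function('B')(-23)), -1)) = Mul(-25, Pow(Pow(Add(Pow(-657, 2), Pow(-23, 2)), Rational(1, 2)), -1)) = Mul(-25, Pow(Pow(Add(431649, 529), Rational(1, 2)), -1)) = Mul(-25, Pow(Pow(432178, Rational(1, 2)), -1)) = Mul(-25, Mul(Rational(1, 432178), Pow(432178, Rational(1, 2)))) = Mul(Rational(-25, 432178), Pow(432178, Rational(1, 2)))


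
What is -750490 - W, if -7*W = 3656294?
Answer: -1597136/7 ≈ -2.2816e+5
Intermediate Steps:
W = -3656294/7 (W = -⅐*3656294 = -3656294/7 ≈ -5.2233e+5)
-750490 - W = -750490 - 1*(-3656294/7) = -750490 + 3656294/7 = -1597136/7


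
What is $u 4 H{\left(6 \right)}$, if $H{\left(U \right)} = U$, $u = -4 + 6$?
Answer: $48$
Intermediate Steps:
$u = 2$
$u 4 H{\left(6 \right)} = 2 \cdot 4 \cdot 6 = 8 \cdot 6 = 48$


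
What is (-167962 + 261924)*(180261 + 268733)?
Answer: 42188374228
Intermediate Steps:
(-167962 + 261924)*(180261 + 268733) = 93962*448994 = 42188374228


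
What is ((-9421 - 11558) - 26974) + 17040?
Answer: -30913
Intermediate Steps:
((-9421 - 11558) - 26974) + 17040 = (-20979 - 26974) + 17040 = -47953 + 17040 = -30913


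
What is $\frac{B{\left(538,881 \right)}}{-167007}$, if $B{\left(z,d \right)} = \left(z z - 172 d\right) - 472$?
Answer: $- \frac{137440}{167007} \approx -0.82296$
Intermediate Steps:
$B{\left(z,d \right)} = -472 + z^{2} - 172 d$ ($B{\left(z,d \right)} = \left(z^{2} - 172 d\right) - 472 = -472 + z^{2} - 172 d$)
$\frac{B{\left(538,881 \right)}}{-167007} = \frac{-472 + 538^{2} - 151532}{-167007} = \left(-472 + 289444 - 151532\right) \left(- \frac{1}{167007}\right) = 137440 \left(- \frac{1}{167007}\right) = - \frac{137440}{167007}$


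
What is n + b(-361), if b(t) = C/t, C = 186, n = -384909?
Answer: -138952335/361 ≈ -3.8491e+5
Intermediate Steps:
b(t) = 186/t
n + b(-361) = -384909 + 186/(-361) = -384909 + 186*(-1/361) = -384909 - 186/361 = -138952335/361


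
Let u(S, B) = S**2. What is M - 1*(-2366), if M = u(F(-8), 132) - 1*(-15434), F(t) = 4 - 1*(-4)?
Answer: 17864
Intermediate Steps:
F(t) = 8 (F(t) = 4 + 4 = 8)
M = 15498 (M = 8**2 - 1*(-15434) = 64 + 15434 = 15498)
M - 1*(-2366) = 15498 - 1*(-2366) = 15498 + 2366 = 17864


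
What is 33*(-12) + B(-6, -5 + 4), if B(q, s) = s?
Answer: -397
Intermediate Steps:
33*(-12) + B(-6, -5 + 4) = 33*(-12) + (-5 + 4) = -396 - 1 = -397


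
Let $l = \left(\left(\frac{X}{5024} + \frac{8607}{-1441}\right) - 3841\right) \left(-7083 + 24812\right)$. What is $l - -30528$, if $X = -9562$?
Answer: $- \frac{246892250399757}{3619792} \approx -6.8206 \cdot 10^{7}$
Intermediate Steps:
$l = - \frac{247002755409933}{3619792}$ ($l = \left(\left(- \frac{9562}{5024} + \frac{8607}{-1441}\right) - 3841\right) \left(-7083 + 24812\right) = \left(\left(\left(-9562\right) \frac{1}{5024} + 8607 \left(- \frac{1}{1441}\right)\right) - 3841\right) 17729 = \left(\left(- \frac{4781}{2512} - \frac{8607}{1441}\right) - 3841\right) 17729 = \left(- \frac{28510205}{3619792} - 3841\right) 17729 = \left(- \frac{13932131277}{3619792}\right) 17729 = - \frac{247002755409933}{3619792} \approx -6.8237 \cdot 10^{7}$)
$l - -30528 = - \frac{247002755409933}{3619792} - -30528 = - \frac{247002755409933}{3619792} + 30528 = - \frac{246892250399757}{3619792}$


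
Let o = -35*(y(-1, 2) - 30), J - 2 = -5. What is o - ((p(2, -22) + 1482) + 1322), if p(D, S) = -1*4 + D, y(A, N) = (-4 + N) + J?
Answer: -1577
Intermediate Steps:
J = -3 (J = 2 - 5 = -3)
y(A, N) = -7 + N (y(A, N) = (-4 + N) - 3 = -7 + N)
p(D, S) = -4 + D
o = 1225 (o = -35*((-7 + 2) - 30) = -35*(-5 - 30) = -35*(-35) = 1225)
o - ((p(2, -22) + 1482) + 1322) = 1225 - (((-4 + 2) + 1482) + 1322) = 1225 - ((-2 + 1482) + 1322) = 1225 - (1480 + 1322) = 1225 - 1*2802 = 1225 - 2802 = -1577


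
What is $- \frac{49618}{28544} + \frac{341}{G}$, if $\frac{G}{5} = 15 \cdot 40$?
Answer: $- \frac{8695031}{5352000} \approx -1.6246$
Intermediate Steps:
$G = 3000$ ($G = 5 \cdot 15 \cdot 40 = 5 \cdot 600 = 3000$)
$- \frac{49618}{28544} + \frac{341}{G} = - \frac{49618}{28544} + \frac{341}{3000} = \left(-49618\right) \frac{1}{28544} + 341 \cdot \frac{1}{3000} = - \frac{24809}{14272} + \frac{341}{3000} = - \frac{8695031}{5352000}$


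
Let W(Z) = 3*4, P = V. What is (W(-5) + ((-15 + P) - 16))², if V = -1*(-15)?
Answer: 16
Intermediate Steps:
V = 15
P = 15
W(Z) = 12
(W(-5) + ((-15 + P) - 16))² = (12 + ((-15 + 15) - 16))² = (12 + (0 - 16))² = (12 - 16)² = (-4)² = 16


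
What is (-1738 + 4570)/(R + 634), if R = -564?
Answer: 1416/35 ≈ 40.457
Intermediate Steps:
(-1738 + 4570)/(R + 634) = (-1738 + 4570)/(-564 + 634) = 2832/70 = 2832*(1/70) = 1416/35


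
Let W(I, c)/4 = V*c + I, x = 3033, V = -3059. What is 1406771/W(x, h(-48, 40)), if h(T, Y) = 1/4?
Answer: 1406771/9073 ≈ 155.05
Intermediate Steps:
h(T, Y) = ¼
W(I, c) = -12236*c + 4*I (W(I, c) = 4*(-3059*c + I) = 4*(I - 3059*c) = -12236*c + 4*I)
1406771/W(x, h(-48, 40)) = 1406771/(-12236*¼ + 4*3033) = 1406771/(-3059 + 12132) = 1406771/9073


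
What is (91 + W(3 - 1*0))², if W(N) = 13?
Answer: 10816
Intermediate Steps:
(91 + W(3 - 1*0))² = (91 + 13)² = 104² = 10816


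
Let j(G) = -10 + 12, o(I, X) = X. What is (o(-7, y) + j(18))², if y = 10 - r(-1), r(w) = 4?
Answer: 64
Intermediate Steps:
y = 6 (y = 10 - 1*4 = 10 - 4 = 6)
j(G) = 2
(o(-7, y) + j(18))² = (6 + 2)² = 8² = 64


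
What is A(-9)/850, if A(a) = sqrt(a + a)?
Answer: 3*I*sqrt(2)/850 ≈ 0.0049913*I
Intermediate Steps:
A(a) = sqrt(2)*sqrt(a) (A(a) = sqrt(2*a) = sqrt(2)*sqrt(a))
A(-9)/850 = (sqrt(2)*sqrt(-9))/850 = (sqrt(2)*(3*I))*(1/850) = (3*I*sqrt(2))*(1/850) = 3*I*sqrt(2)/850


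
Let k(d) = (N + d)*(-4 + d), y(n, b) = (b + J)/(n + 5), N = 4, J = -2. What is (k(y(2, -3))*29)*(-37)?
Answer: 814407/49 ≈ 16621.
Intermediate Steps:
y(n, b) = (-2 + b)/(5 + n) (y(n, b) = (b - 2)/(n + 5) = (-2 + b)/(5 + n))
k(d) = (-4 + d)*(4 + d) (k(d) = (4 + d)*(-4 + d) = (-4 + d)*(4 + d))
(k(y(2, -3))*29)*(-37) = ((-16 + ((-2 - 3)/(5 + 2))²)*29)*(-37) = ((-16 + (-5/7)²)*29)*(-37) = ((-16 + 25/49)*29)*(-37) = -759/49*29*(-37) = -22011/49*(-37) = 814407/49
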